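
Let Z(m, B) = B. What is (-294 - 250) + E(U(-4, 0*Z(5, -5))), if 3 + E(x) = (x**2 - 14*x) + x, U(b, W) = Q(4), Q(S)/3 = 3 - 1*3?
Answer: -547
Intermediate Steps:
Q(S) = 0 (Q(S) = 3*(3 - 1*3) = 3*(3 - 3) = 3*0 = 0)
U(b, W) = 0
E(x) = -3 + x**2 - 13*x (E(x) = -3 + ((x**2 - 14*x) + x) = -3 + (x**2 - 13*x) = -3 + x**2 - 13*x)
(-294 - 250) + E(U(-4, 0*Z(5, -5))) = (-294 - 250) + (-3 + 0**2 - 13*0) = -544 + (-3 + 0 + 0) = -544 - 3 = -547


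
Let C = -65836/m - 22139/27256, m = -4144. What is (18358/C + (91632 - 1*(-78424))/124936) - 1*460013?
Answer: -762480525246563156/1661924049625 ≈ -4.5879e+5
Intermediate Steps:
C = 106417625/7059304 (C = -65836/(-4144) - 22139/27256 = -65836*(-1/4144) - 22139*1/27256 = 16459/1036 - 22139/27256 = 106417625/7059304 ≈ 15.075)
(18358/C + (91632 - 1*(-78424))/124936) - 1*460013 = (18358/(106417625/7059304) + (91632 - 1*(-78424))/124936) - 1*460013 = (18358*(7059304/106417625) + (91632 + 78424)*(1/124936)) - 460013 = (129594702832/106417625 + 170056*(1/124936)) - 460013 = (129594702832/106417625 + 21257/15617) - 460013 = 2026142593581969/1661924049625 - 460013 = -762480525246563156/1661924049625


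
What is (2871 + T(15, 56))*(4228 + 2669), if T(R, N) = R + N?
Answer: 20290974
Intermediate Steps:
T(R, N) = N + R
(2871 + T(15, 56))*(4228 + 2669) = (2871 + (56 + 15))*(4228 + 2669) = (2871 + 71)*6897 = 2942*6897 = 20290974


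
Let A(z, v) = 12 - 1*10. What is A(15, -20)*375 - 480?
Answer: 270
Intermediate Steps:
A(z, v) = 2 (A(z, v) = 12 - 10 = 2)
A(15, -20)*375 - 480 = 2*375 - 480 = 750 - 480 = 270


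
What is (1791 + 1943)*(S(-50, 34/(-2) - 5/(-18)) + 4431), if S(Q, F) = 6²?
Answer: 16679778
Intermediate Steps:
S(Q, F) = 36
(1791 + 1943)*(S(-50, 34/(-2) - 5/(-18)) + 4431) = (1791 + 1943)*(36 + 4431) = 3734*4467 = 16679778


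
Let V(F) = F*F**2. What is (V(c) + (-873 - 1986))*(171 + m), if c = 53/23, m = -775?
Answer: 20920491904/12167 ≈ 1.7194e+6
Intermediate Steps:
c = 53/23 (c = 53*(1/23) = 53/23 ≈ 2.3043)
V(F) = F**3
(V(c) + (-873 - 1986))*(171 + m) = ((53/23)**3 + (-873 - 1986))*(171 - 775) = (148877/12167 - 2859)*(-604) = -34636576/12167*(-604) = 20920491904/12167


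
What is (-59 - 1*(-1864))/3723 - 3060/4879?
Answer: -152105/1068501 ≈ -0.14235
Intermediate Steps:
(-59 - 1*(-1864))/3723 - 3060/4879 = (-59 + 1864)*(1/3723) - 3060*1/4879 = 1805*(1/3723) - 180/287 = 1805/3723 - 180/287 = -152105/1068501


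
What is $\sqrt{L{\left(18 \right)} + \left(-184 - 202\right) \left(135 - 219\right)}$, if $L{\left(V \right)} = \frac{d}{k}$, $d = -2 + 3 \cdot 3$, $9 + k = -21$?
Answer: $\frac{\sqrt{29181390}}{30} \approx 180.07$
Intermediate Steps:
$k = -30$ ($k = -9 - 21 = -30$)
$d = 7$ ($d = -2 + 9 = 7$)
$L{\left(V \right)} = - \frac{7}{30}$ ($L{\left(V \right)} = \frac{7}{-30} = 7 \left(- \frac{1}{30}\right) = - \frac{7}{30}$)
$\sqrt{L{\left(18 \right)} + \left(-184 - 202\right) \left(135 - 219\right)} = \sqrt{- \frac{7}{30} + \left(-184 - 202\right) \left(135 - 219\right)} = \sqrt{- \frac{7}{30} - -32424} = \sqrt{- \frac{7}{30} + 32424} = \sqrt{\frac{972713}{30}} = \frac{\sqrt{29181390}}{30}$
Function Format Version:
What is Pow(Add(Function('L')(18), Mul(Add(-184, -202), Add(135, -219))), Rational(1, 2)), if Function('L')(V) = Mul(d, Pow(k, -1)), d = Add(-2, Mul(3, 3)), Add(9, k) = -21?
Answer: Mul(Rational(1, 30), Pow(29181390, Rational(1, 2))) ≈ 180.07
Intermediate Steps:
k = -30 (k = Add(-9, -21) = -30)
d = 7 (d = Add(-2, 9) = 7)
Function('L')(V) = Rational(-7, 30) (Function('L')(V) = Mul(7, Pow(-30, -1)) = Mul(7, Rational(-1, 30)) = Rational(-7, 30))
Pow(Add(Function('L')(18), Mul(Add(-184, -202), Add(135, -219))), Rational(1, 2)) = Pow(Add(Rational(-7, 30), Mul(Add(-184, -202), Add(135, -219))), Rational(1, 2)) = Pow(Add(Rational(-7, 30), Mul(-386, -84)), Rational(1, 2)) = Pow(Add(Rational(-7, 30), 32424), Rational(1, 2)) = Pow(Rational(972713, 30), Rational(1, 2)) = Mul(Rational(1, 30), Pow(29181390, Rational(1, 2)))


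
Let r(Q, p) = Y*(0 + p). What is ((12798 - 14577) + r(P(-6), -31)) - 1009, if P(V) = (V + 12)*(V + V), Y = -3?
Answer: -2695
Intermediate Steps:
P(V) = 2*V*(12 + V) (P(V) = (12 + V)*(2*V) = 2*V*(12 + V))
r(Q, p) = -3*p (r(Q, p) = -3*(0 + p) = -3*p)
((12798 - 14577) + r(P(-6), -31)) - 1009 = ((12798 - 14577) - 3*(-31)) - 1009 = (-1779 + 93) - 1009 = -1686 - 1009 = -2695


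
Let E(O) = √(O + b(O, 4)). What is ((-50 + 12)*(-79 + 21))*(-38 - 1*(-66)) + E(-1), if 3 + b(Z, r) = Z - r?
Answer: 61712 + 3*I ≈ 61712.0 + 3.0*I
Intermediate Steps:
b(Z, r) = -3 + Z - r (b(Z, r) = -3 + (Z - r) = -3 + Z - r)
E(O) = √(-7 + 2*O) (E(O) = √(O + (-3 + O - 1*4)) = √(O + (-3 + O - 4)) = √(O + (-7 + O)) = √(-7 + 2*O))
((-50 + 12)*(-79 + 21))*(-38 - 1*(-66)) + E(-1) = ((-50 + 12)*(-79 + 21))*(-38 - 1*(-66)) + √(-7 + 2*(-1)) = (-38*(-58))*(-38 + 66) + √(-7 - 2) = 2204*28 + √(-9) = 61712 + 3*I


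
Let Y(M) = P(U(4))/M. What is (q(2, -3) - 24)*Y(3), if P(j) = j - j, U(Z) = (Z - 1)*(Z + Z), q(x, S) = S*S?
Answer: 0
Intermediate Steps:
q(x, S) = S²
U(Z) = 2*Z*(-1 + Z) (U(Z) = (-1 + Z)*(2*Z) = 2*Z*(-1 + Z))
P(j) = 0
Y(M) = 0 (Y(M) = 0/M = 0)
(q(2, -3) - 24)*Y(3) = ((-3)² - 24)*0 = (9 - 24)*0 = -15*0 = 0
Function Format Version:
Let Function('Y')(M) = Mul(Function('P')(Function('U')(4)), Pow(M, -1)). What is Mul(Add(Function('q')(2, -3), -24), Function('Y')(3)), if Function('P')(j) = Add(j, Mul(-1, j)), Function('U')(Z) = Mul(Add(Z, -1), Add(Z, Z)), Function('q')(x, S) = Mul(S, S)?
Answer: 0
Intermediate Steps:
Function('q')(x, S) = Pow(S, 2)
Function('U')(Z) = Mul(2, Z, Add(-1, Z)) (Function('U')(Z) = Mul(Add(-1, Z), Mul(2, Z)) = Mul(2, Z, Add(-1, Z)))
Function('P')(j) = 0
Function('Y')(M) = 0 (Function('Y')(M) = Mul(0, Pow(M, -1)) = 0)
Mul(Add(Function('q')(2, -3), -24), Function('Y')(3)) = Mul(Add(Pow(-3, 2), -24), 0) = Mul(Add(9, -24), 0) = Mul(-15, 0) = 0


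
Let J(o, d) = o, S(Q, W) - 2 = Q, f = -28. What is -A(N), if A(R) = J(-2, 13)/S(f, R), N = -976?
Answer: -1/13 ≈ -0.076923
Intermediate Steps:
S(Q, W) = 2 + Q
A(R) = 1/13 (A(R) = -2/(2 - 28) = -2/(-26) = -2*(-1/26) = 1/13)
-A(N) = -1*1/13 = -1/13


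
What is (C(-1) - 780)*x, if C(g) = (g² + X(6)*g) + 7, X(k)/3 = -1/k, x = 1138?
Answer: -877967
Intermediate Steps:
X(k) = -3/k (X(k) = 3*(-1/k) = -3/k)
C(g) = 7 + g² - g/2 (C(g) = (g² + (-3/6)*g) + 7 = (g² + (-3*⅙)*g) + 7 = (g² - g/2) + 7 = 7 + g² - g/2)
(C(-1) - 780)*x = ((7 + (-1)² - ½*(-1)) - 780)*1138 = ((7 + 1 + ½) - 780)*1138 = (17/2 - 780)*1138 = -1543/2*1138 = -877967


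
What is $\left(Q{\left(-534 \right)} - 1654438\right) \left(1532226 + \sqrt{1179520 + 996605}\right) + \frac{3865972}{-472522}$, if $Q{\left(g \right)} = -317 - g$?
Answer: $- \frac{598836681676360892}{236261} - 8271105 \sqrt{87045} \approx -2.5371 \cdot 10^{12}$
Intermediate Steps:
$\left(Q{\left(-534 \right)} - 1654438\right) \left(1532226 + \sqrt{1179520 + 996605}\right) + \frac{3865972}{-472522} = \left(\left(-317 - -534\right) - 1654438\right) \left(1532226 + \sqrt{1179520 + 996605}\right) + \frac{3865972}{-472522} = \left(\left(-317 + 534\right) - 1654438\right) \left(1532226 + \sqrt{2176125}\right) + 3865972 \left(- \frac{1}{472522}\right) = \left(217 - 1654438\right) \left(1532226 + 5 \sqrt{87045}\right) - \frac{1932986}{236261} = - 1654221 \left(1532226 + 5 \sqrt{87045}\right) - \frac{1932986}{236261} = \left(-2534640425946 - 8271105 \sqrt{87045}\right) - \frac{1932986}{236261} = - \frac{598836681676360892}{236261} - 8271105 \sqrt{87045}$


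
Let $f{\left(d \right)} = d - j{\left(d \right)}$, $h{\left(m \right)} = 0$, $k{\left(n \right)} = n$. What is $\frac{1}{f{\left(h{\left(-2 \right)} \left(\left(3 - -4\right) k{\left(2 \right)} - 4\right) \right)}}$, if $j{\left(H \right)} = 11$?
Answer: $- \frac{1}{11} \approx -0.090909$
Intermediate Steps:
$f{\left(d \right)} = -11 + d$ ($f{\left(d \right)} = d - 11 = -11 + d$)
$\frac{1}{f{\left(h{\left(-2 \right)} \left(\left(3 - -4\right) k{\left(2 \right)} - 4\right) \right)}} = \frac{1}{-11 + 0 \left(\left(3 - -4\right) 2 - 4\right)} = \frac{1}{-11 + 0 \left(\left(3 + 4\right) 2 - 4\right)} = \frac{1}{-11 + 0 \left(7 \cdot 2 - 4\right)} = \frac{1}{-11 + 0 \left(14 - 4\right)} = \frac{1}{-11 + 0 \cdot 10} = \frac{1}{-11 + 0} = \frac{1}{-11} = - \frac{1}{11}$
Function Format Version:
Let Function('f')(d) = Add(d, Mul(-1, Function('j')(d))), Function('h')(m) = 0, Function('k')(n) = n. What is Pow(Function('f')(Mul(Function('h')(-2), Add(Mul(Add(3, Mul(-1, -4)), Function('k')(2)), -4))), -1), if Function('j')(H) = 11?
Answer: Rational(-1, 11) ≈ -0.090909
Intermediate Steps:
Function('f')(d) = Add(-11, d) (Function('f')(d) = Add(d, Mul(-1, 11)) = Add(d, -11) = Add(-11, d))
Pow(Function('f')(Mul(Function('h')(-2), Add(Mul(Add(3, Mul(-1, -4)), Function('k')(2)), -4))), -1) = Pow(Add(-11, Mul(0, Add(Mul(Add(3, Mul(-1, -4)), 2), -4))), -1) = Pow(Add(-11, Mul(0, Add(Mul(Add(3, 4), 2), -4))), -1) = Pow(Add(-11, Mul(0, Add(Mul(7, 2), -4))), -1) = Pow(Add(-11, Mul(0, Add(14, -4))), -1) = Pow(Add(-11, Mul(0, 10)), -1) = Pow(Add(-11, 0), -1) = Pow(-11, -1) = Rational(-1, 11)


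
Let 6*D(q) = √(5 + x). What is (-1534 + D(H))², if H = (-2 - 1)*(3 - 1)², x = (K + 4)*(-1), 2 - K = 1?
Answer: 2353156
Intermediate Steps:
K = 1 (K = 2 - 1*1 = 2 - 1 = 1)
x = -5 (x = (1 + 4)*(-1) = 5*(-1) = -5)
H = -12 (H = -3*2² = -3*4 = -12)
D(q) = 0 (D(q) = √(5 - 5)/6 = √0/6 = (⅙)*0 = 0)
(-1534 + D(H))² = (-1534 + 0)² = (-1534)² = 2353156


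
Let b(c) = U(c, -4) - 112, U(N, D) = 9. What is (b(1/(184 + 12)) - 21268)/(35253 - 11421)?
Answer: -21371/23832 ≈ -0.89674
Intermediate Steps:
b(c) = -103 (b(c) = 9 - 112 = -103)
(b(1/(184 + 12)) - 21268)/(35253 - 11421) = (-103 - 21268)/(35253 - 11421) = -21371/23832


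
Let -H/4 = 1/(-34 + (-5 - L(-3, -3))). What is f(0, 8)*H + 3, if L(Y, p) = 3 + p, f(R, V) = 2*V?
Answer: 181/39 ≈ 4.6410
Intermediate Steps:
H = 4/39 (H = -4/(-34 + (-5 - (3 - 3))) = -4/(-34 + (-5 - 1*0)) = -4/(-34 + (-5 + 0)) = -4/(-34 - 5) = -4/(-39) = -4*(-1/39) = 4/39 ≈ 0.10256)
f(0, 8)*H + 3 = (2*8)*(4/39) + 3 = 16*(4/39) + 3 = 64/39 + 3 = 181/39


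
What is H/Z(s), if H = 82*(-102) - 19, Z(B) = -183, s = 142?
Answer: 8383/183 ≈ 45.809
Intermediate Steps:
H = -8383 (H = -8364 - 19 = -8383)
H/Z(s) = -8383/(-183) = -8383*(-1/183) = 8383/183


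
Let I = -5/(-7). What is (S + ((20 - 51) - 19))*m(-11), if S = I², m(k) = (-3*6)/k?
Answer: -43650/539 ≈ -80.983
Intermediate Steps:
I = 5/7 (I = -5*(-⅐) = 5/7 ≈ 0.71429)
m(k) = -18/k
S = 25/49 (S = (5/7)² = 25/49 ≈ 0.51020)
(S + ((20 - 51) - 19))*m(-11) = (25/49 + ((20 - 51) - 19))*(-18/(-11)) = (25/49 + (-31 - 19))*(-18*(-1/11)) = (25/49 - 50)*(18/11) = -2425/49*18/11 = -43650/539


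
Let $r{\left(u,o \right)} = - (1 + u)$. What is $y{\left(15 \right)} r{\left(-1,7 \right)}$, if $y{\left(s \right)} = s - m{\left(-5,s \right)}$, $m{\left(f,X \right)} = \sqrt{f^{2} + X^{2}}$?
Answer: $0$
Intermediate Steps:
$r{\left(u,o \right)} = -1 - u$
$m{\left(f,X \right)} = \sqrt{X^{2} + f^{2}}$
$y{\left(s \right)} = s - \sqrt{25 + s^{2}}$ ($y{\left(s \right)} = s - \sqrt{s^{2} + \left(-5\right)^{2}} = s - \sqrt{s^{2} + 25} = s - \sqrt{25 + s^{2}}$)
$y{\left(15 \right)} r{\left(-1,7 \right)} = \left(15 - \sqrt{25 + 15^{2}}\right) \left(-1 - -1\right) = \left(15 - \sqrt{25 + 225}\right) \left(-1 + 1\right) = \left(15 - \sqrt{250}\right) 0 = \left(15 - 5 \sqrt{10}\right) 0 = 0$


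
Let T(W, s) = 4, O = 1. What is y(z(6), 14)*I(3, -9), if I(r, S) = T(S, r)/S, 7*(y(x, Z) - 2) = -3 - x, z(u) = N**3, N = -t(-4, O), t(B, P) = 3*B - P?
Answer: 8744/63 ≈ 138.79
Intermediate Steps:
t(B, P) = -P + 3*B
N = 13 (N = -(-1*1 + 3*(-4)) = -(-1 - 12) = -1*(-13) = 13)
z(u) = 2197 (z(u) = 13**3 = 2197)
y(x, Z) = 11/7 - x/7 (y(x, Z) = 2 + (-3 - x)/7 = 2 + (-3/7 - x/7) = 11/7 - x/7)
I(r, S) = 4/S
y(z(6), 14)*I(3, -9) = (11/7 - 1/7*2197)*(4/(-9)) = (11/7 - 2197/7)*(4*(-1/9)) = -2186/7*(-4/9) = 8744/63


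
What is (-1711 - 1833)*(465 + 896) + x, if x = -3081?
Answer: -4826465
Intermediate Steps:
(-1711 - 1833)*(465 + 896) + x = (-1711 - 1833)*(465 + 896) - 3081 = -3544*1361 - 3081 = -4823384 - 3081 = -4826465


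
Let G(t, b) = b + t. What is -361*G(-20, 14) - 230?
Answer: 1936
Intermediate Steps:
-361*G(-20, 14) - 230 = -361*(14 - 20) - 230 = -361*(-6) - 230 = 2166 - 230 = 1936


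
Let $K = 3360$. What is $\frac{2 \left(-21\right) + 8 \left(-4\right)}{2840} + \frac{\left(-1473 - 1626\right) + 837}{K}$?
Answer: $- \frac{27803}{39760} \approx -0.69927$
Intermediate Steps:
$\frac{2 \left(-21\right) + 8 \left(-4\right)}{2840} + \frac{\left(-1473 - 1626\right) + 837}{K} = \frac{2 \left(-21\right) + 8 \left(-4\right)}{2840} + \frac{\left(-1473 - 1626\right) + 837}{3360} = \left(-42 - 32\right) \frac{1}{2840} + \left(-3099 + 837\right) \frac{1}{3360} = \left(-74\right) \frac{1}{2840} - \frac{377}{560} = - \frac{37}{1420} - \frac{377}{560} = - \frac{27803}{39760}$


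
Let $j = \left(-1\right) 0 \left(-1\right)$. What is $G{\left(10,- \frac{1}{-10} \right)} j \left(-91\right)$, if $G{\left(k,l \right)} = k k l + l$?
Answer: $0$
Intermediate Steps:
$G{\left(k,l \right)} = l + l k^{2}$ ($G{\left(k,l \right)} = k^{2} l + l = l k^{2} + l = l + l k^{2}$)
$j = 0$ ($j = 0 \left(-1\right) = 0$)
$G{\left(10,- \frac{1}{-10} \right)} j \left(-91\right) = - \frac{1}{-10} \left(1 + 10^{2}\right) 0 \left(-91\right) = \left(-1\right) \left(- \frac{1}{10}\right) \left(1 + 100\right) 0 \left(-91\right) = \frac{1}{10} \cdot 101 \cdot 0 \left(-91\right) = \frac{101}{10} \cdot 0 \left(-91\right) = 0 \left(-91\right) = 0$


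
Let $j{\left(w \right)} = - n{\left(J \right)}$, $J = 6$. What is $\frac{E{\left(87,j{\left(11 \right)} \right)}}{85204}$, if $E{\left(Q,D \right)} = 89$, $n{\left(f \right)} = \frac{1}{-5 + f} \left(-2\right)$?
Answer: $\frac{89}{85204} \approx 0.0010446$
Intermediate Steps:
$n{\left(f \right)} = - \frac{2}{-5 + f}$
$j{\left(w \right)} = 2$ ($j{\left(w \right)} = - \frac{-2}{-5 + 6} = - \frac{-2}{1} = - \left(-2\right) 1 = \left(-1\right) \left(-2\right) = 2$)
$\frac{E{\left(87,j{\left(11 \right)} \right)}}{85204} = \frac{89}{85204}$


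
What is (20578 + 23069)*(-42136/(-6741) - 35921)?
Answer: -3522332177425/2247 ≈ -1.5676e+9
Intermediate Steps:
(20578 + 23069)*(-42136/(-6741) - 35921) = 43647*(-42136*(-1/6741) - 35921) = 43647*(42136/6741 - 35921) = 43647*(-242101325/6741) = -3522332177425/2247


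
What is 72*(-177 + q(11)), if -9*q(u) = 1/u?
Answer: -140192/11 ≈ -12745.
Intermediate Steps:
q(u) = -1/(9*u)
72*(-177 + q(11)) = 72*(-177 - ⅑/11) = 72*(-177 - ⅑*1/11) = 72*(-177 - 1/99) = 72*(-17524/99) = -140192/11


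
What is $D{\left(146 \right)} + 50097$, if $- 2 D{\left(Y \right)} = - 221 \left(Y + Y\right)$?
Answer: $82363$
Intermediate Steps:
$D{\left(Y \right)} = 221 Y$ ($D{\left(Y \right)} = - \frac{\left(-221\right) \left(Y + Y\right)}{2} = - \frac{\left(-221\right) 2 Y}{2} = - \frac{\left(-442\right) Y}{2} = 221 Y$)
$D{\left(146 \right)} + 50097 = 221 \cdot 146 + 50097 = 32266 + 50097 = 82363$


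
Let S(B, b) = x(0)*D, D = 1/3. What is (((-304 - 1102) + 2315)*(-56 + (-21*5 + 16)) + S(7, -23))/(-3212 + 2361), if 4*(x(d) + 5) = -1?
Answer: 527227/3404 ≈ 154.88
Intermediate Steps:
x(d) = -21/4 (x(d) = -5 + (¼)*(-1) = -5 - ¼ = -21/4)
D = ⅓ ≈ 0.33333
S(B, b) = -7/4 (S(B, b) = -21/4*⅓ = -7/4)
(((-304 - 1102) + 2315)*(-56 + (-21*5 + 16)) + S(7, -23))/(-3212 + 2361) = (((-304 - 1102) + 2315)*(-56 + (-21*5 + 16)) - 7/4)/(-3212 + 2361) = ((-1406 + 2315)*(-56 + (-105 + 16)) - 7/4)/(-851) = (909*(-56 - 89) - 7/4)*(-1/851) = (909*(-145) - 7/4)*(-1/851) = (-131805 - 7/4)*(-1/851) = -527227/4*(-1/851) = 527227/3404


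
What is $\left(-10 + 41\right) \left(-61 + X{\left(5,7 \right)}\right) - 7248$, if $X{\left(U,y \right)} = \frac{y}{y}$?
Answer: $-9108$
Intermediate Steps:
$X{\left(U,y \right)} = 1$
$\left(-10 + 41\right) \left(-61 + X{\left(5,7 \right)}\right) - 7248 = \left(-10 + 41\right) \left(-61 + 1\right) - 7248 = 31 \left(-60\right) - 7248 = -1860 - 7248 = -9108$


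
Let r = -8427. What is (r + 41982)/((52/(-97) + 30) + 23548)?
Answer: 1084945/762338 ≈ 1.4232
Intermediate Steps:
(r + 41982)/((52/(-97) + 30) + 23548) = (-8427 + 41982)/((52/(-97) + 30) + 23548) = 33555/((52*(-1/97) + 30) + 23548) = 33555/((-52/97 + 30) + 23548) = 33555/(2858/97 + 23548) = 33555/(2287014/97) = 33555*(97/2287014) = 1084945/762338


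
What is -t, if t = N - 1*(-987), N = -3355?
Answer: 2368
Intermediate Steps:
t = -2368 (t = -3355 - 1*(-987) = -3355 + 987 = -2368)
-t = -1*(-2368) = 2368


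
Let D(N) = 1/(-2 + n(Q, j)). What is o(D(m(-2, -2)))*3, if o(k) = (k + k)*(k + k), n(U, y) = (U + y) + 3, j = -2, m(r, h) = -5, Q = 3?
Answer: 3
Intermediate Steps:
n(U, y) = 3 + U + y
D(N) = ½ (D(N) = 1/(-2 + (3 + 3 - 2)) = 1/(-2 + 4) = 1/2 = ½)
o(k) = 4*k² (o(k) = (2*k)*(2*k) = 4*k²)
o(D(m(-2, -2)))*3 = (4*(½)²)*3 = (4*(¼))*3 = 1*3 = 3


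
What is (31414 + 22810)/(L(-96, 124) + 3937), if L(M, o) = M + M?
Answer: 54224/3745 ≈ 14.479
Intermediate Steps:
L(M, o) = 2*M
(31414 + 22810)/(L(-96, 124) + 3937) = (31414 + 22810)/(2*(-96) + 3937) = 54224/(-192 + 3937) = 54224/3745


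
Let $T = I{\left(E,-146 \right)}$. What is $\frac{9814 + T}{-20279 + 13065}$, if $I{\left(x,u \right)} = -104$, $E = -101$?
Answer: $- \frac{4855}{3607} \approx -1.346$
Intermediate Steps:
$T = -104$
$\frac{9814 + T}{-20279 + 13065} = \frac{9814 - 104}{-20279 + 13065} = \frac{9710}{-7214} = 9710 \left(- \frac{1}{7214}\right) = - \frac{4855}{3607}$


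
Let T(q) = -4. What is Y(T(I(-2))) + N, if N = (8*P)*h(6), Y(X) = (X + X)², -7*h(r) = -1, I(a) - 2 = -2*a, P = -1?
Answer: 440/7 ≈ 62.857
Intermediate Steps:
I(a) = 2 - 2*a
h(r) = ⅐ (h(r) = -⅐*(-1) = ⅐)
Y(X) = 4*X² (Y(X) = (2*X)² = 4*X²)
N = -8/7 (N = (8*(-1))*(⅐) = -8*⅐ = -8/7 ≈ -1.1429)
Y(T(I(-2))) + N = 4*(-4)² - 8/7 = 4*16 - 8/7 = 64 - 8/7 = 440/7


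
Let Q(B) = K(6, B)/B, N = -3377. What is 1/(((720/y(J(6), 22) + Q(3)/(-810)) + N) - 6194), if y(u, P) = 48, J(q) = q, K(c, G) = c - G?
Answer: -810/7740361 ≈ -0.00010465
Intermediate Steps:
Q(B) = (6 - B)/B
1/(((720/y(J(6), 22) + Q(3)/(-810)) + N) - 6194) = 1/(((720/48 + ((6 - 1*3)/3)/(-810)) - 3377) - 6194) = 1/(((720*(1/48) + ((6 - 3)/3)*(-1/810)) - 3377) - 6194) = 1/(((15 + ((⅓)*3)*(-1/810)) - 3377) - 6194) = 1/(((15 + 1*(-1/810)) - 3377) - 6194) = 1/(((15 - 1/810) - 3377) - 6194) = 1/((12149/810 - 3377) - 6194) = 1/(-2723221/810 - 6194) = 1/(-7740361/810) = -810/7740361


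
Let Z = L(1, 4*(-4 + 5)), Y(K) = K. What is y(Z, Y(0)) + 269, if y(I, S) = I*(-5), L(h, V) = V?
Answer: 249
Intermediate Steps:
Z = 4 (Z = 4*(-4 + 5) = 4*1 = 4)
y(I, S) = -5*I
y(Z, Y(0)) + 269 = -5*4 + 269 = -20 + 269 = 249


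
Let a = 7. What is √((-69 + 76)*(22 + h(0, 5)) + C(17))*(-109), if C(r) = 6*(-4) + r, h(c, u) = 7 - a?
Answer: -763*√3 ≈ -1321.6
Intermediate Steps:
h(c, u) = 0 (h(c, u) = 7 - 1*7 = 7 - 7 = 0)
C(r) = -24 + r
√((-69 + 76)*(22 + h(0, 5)) + C(17))*(-109) = √((-69 + 76)*(22 + 0) + (-24 + 17))*(-109) = √(7*22 - 7)*(-109) = √(154 - 7)*(-109) = √147*(-109) = (7*√3)*(-109) = -763*√3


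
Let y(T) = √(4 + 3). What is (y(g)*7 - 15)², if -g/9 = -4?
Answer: 568 - 210*√7 ≈ 12.392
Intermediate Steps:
g = 36 (g = -9*(-4) = 36)
y(T) = √7
(y(g)*7 - 15)² = (√7*7 - 15)² = (7*√7 - 15)² = (-15 + 7*√7)²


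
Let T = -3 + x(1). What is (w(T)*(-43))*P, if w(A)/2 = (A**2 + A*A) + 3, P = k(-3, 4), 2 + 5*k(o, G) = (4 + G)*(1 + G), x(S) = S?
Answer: -35948/5 ≈ -7189.6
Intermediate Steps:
k(o, G) = -2/5 + (1 + G)*(4 + G)/5 (k(o, G) = -2/5 + ((4 + G)*(1 + G))/5 = -2/5 + ((1 + G)*(4 + G))/5 = -2/5 + (1 + G)*(4 + G)/5)
P = 38/5 (P = 2/5 + 4 + (1/5)*4**2 = 2/5 + 4 + (1/5)*16 = 2/5 + 4 + 16/5 = 38/5 ≈ 7.6000)
T = -2 (T = -3 + 1 = -2)
w(A) = 6 + 4*A**2 (w(A) = 2*((A**2 + A*A) + 3) = 2*((A**2 + A**2) + 3) = 2*(2*A**2 + 3) = 2*(3 + 2*A**2) = 6 + 4*A**2)
(w(T)*(-43))*P = ((6 + 4*(-2)**2)*(-43))*(38/5) = ((6 + 4*4)*(-43))*(38/5) = ((6 + 16)*(-43))*(38/5) = (22*(-43))*(38/5) = -946*38/5 = -35948/5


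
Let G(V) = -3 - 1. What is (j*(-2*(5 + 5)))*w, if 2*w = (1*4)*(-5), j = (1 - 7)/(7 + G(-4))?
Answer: -400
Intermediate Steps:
G(V) = -4
j = -2 (j = (1 - 7)/(7 - 4) = -6/3 = -6*1/3 = -2)
w = -10 (w = ((1*4)*(-5))/2 = (4*(-5))/2 = (1/2)*(-20) = -10)
(j*(-2*(5 + 5)))*w = -(-4)*(5 + 5)*(-10) = -(-4)*10*(-10) = -2*(-20)*(-10) = 40*(-10) = -400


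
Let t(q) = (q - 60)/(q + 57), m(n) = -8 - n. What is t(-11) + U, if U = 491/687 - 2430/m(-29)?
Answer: -25780957/221214 ≈ -116.54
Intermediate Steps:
U = -553033/4809 (U = 491/687 - 2430/(-8 - 1*(-29)) = 491*(1/687) - 2430/(-8 + 29) = 491/687 - 2430/21 = 491/687 - 2430*1/21 = 491/687 - 810/7 = -553033/4809 ≈ -115.00)
t(q) = (-60 + q)/(57 + q)
t(-11) + U = (-60 - 11)/(57 - 11) - 553033/4809 = -71/46 - 553033/4809 = -25780957/221214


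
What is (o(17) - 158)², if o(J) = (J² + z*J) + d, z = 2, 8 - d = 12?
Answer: 25921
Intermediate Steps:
d = -4 (d = 8 - 1*12 = 8 - 12 = -4)
o(J) = -4 + J² + 2*J (o(J) = (J² + 2*J) - 4 = -4 + J² + 2*J)
(o(17) - 158)² = ((-4 + 17² + 2*17) - 158)² = ((-4 + 289 + 34) - 158)² = (319 - 158)² = 161² = 25921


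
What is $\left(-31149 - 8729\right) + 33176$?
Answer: $-6702$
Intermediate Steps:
$\left(-31149 - 8729\right) + 33176 = -39878 + 33176 = -6702$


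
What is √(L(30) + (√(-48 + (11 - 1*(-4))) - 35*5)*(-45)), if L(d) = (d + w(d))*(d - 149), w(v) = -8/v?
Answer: √(975765 - 10125*I*√33)/15 ≈ 65.883 - 1.9618*I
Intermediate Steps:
L(d) = (-149 + d)*(d - 8/d) (L(d) = (d - 8/d)*(d - 149) = (d - 8/d)*(-149 + d) = (-149 + d)*(d - 8/d))
√(L(30) + (√(-48 + (11 - 1*(-4))) - 35*5)*(-45)) = √((-8 + 30² - 149*30 + 1192/30) + (√(-48 + (11 - 1*(-4))) - 35*5)*(-45)) = √((-8 + 900 - 4470 + 1192*(1/30)) + (√(-48 + (11 + 4)) - 175)*(-45)) = √((-8 + 900 - 4470 + 596/15) + (√(-48 + 15) - 175)*(-45)) = √(-53074/15 + (√(-33) - 175)*(-45)) = √(-53074/15 + (I*√33 - 175)*(-45)) = √(-53074/15 + (-175 + I*√33)*(-45)) = √(-53074/15 + (7875 - 45*I*√33)) = √(65051/15 - 45*I*√33)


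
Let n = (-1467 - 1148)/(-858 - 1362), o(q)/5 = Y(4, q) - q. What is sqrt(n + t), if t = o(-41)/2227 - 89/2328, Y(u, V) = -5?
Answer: sqrt(1247537546951086)/31970812 ≈ 1.1048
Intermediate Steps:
o(q) = -25 - 5*q (o(q) = 5*(-5 - q) = -25 - 5*q)
t = 220837/5184456 (t = (-25 - 5*(-41))/2227 - 89/2328 = (-25 + 205)*(1/2227) - 89*1/2328 = 180*(1/2227) - 89/2328 = 180/2227 - 89/2328 = 220837/5184456 ≈ 0.042596)
n = 523/444 (n = -2615/(-2220) = -2615*(-1/2220) = 523/444 ≈ 1.1779)
sqrt(n + t) = sqrt(523/444 + 220837/5184456) = sqrt(78042281/63941624) = sqrt(1247537546951086)/31970812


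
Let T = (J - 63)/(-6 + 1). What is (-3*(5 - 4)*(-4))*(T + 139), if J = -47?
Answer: 1932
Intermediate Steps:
T = 22 (T = (-47 - 63)/(-6 + 1) = -110/(-5) = -110*(-⅕) = 22)
(-3*(5 - 4)*(-4))*(T + 139) = (-3*(5 - 4)*(-4))*(22 + 139) = (-3*1*(-4))*161 = -3*(-4)*161 = 12*161 = 1932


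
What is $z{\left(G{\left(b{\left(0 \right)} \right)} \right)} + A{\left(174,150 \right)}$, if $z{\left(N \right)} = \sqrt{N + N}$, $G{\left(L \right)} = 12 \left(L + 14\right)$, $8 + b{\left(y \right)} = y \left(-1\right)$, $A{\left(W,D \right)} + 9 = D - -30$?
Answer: $183$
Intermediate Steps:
$A{\left(W,D \right)} = 21 + D$ ($A{\left(W,D \right)} = -9 + \left(D - -30\right) = -9 + \left(D + 30\right) = -9 + \left(30 + D\right) = 21 + D$)
$b{\left(y \right)} = -8 - y$ ($b{\left(y \right)} = -8 + y \left(-1\right) = -8 - y$)
$G{\left(L \right)} = 168 + 12 L$ ($G{\left(L \right)} = 12 \left(14 + L\right) = 168 + 12 L$)
$z{\left(N \right)} = \sqrt{2} \sqrt{N}$ ($z{\left(N \right)} = \sqrt{2 N} = \sqrt{2} \sqrt{N}$)
$z{\left(G{\left(b{\left(0 \right)} \right)} \right)} + A{\left(174,150 \right)} = \sqrt{2} \sqrt{168 + 12 \left(-8 - 0\right)} + \left(21 + 150\right) = \sqrt{2} \sqrt{168 + 12 \left(-8 + 0\right)} + 171 = \sqrt{2} \sqrt{168 + 12 \left(-8\right)} + 171 = \sqrt{2} \sqrt{168 - 96} + 171 = \sqrt{2} \sqrt{72} + 171 = \sqrt{2} \cdot 6 \sqrt{2} + 171 = 12 + 171 = 183$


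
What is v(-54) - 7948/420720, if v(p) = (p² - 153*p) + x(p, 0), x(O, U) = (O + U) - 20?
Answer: 1167916733/105180 ≈ 11104.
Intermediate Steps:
x(O, U) = -20 + O + U
v(p) = -20 + p² - 152*p (v(p) = (p² - 153*p) + (-20 + p + 0) = (p² - 153*p) + (-20 + p) = -20 + p² - 152*p)
v(-54) - 7948/420720 = (-20 + (-54)² - 152*(-54)) - 7948/420720 = (-20 + 2916 + 8208) - 7948/420720 = 11104 - 1*1987/105180 = 11104 - 1987/105180 = 1167916733/105180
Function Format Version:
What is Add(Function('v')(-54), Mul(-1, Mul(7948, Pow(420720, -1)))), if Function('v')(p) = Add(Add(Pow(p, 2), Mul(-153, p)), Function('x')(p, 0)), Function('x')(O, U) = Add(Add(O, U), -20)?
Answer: Rational(1167916733, 105180) ≈ 11104.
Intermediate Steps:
Function('x')(O, U) = Add(-20, O, U)
Function('v')(p) = Add(-20, Pow(p, 2), Mul(-152, p)) (Function('v')(p) = Add(Add(Pow(p, 2), Mul(-153, p)), Add(-20, p, 0)) = Add(Add(Pow(p, 2), Mul(-153, p)), Add(-20, p)) = Add(-20, Pow(p, 2), Mul(-152, p)))
Add(Function('v')(-54), Mul(-1, Mul(7948, Pow(420720, -1)))) = Add(Add(-20, Pow(-54, 2), Mul(-152, -54)), Mul(-1, Mul(7948, Pow(420720, -1)))) = Add(Add(-20, 2916, 8208), Mul(-1, Mul(7948, Rational(1, 420720)))) = Add(11104, Mul(-1, Rational(1987, 105180))) = Add(11104, Rational(-1987, 105180)) = Rational(1167916733, 105180)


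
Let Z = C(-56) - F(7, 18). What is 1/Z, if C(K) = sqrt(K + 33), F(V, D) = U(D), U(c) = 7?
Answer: -7/72 - I*sqrt(23)/72 ≈ -0.097222 - 0.066609*I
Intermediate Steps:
F(V, D) = 7
C(K) = sqrt(33 + K)
Z = -7 + I*sqrt(23) (Z = sqrt(33 - 56) - 1*7 = sqrt(-23) - 7 = I*sqrt(23) - 7 = -7 + I*sqrt(23) ≈ -7.0 + 4.7958*I)
1/Z = 1/(-7 + I*sqrt(23))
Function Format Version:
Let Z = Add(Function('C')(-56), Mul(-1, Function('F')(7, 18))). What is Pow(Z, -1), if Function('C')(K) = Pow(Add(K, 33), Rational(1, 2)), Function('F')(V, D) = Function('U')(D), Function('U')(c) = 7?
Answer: Add(Rational(-7, 72), Mul(Rational(-1, 72), I, Pow(23, Rational(1, 2)))) ≈ Add(-0.097222, Mul(-0.066609, I))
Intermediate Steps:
Function('F')(V, D) = 7
Function('C')(K) = Pow(Add(33, K), Rational(1, 2))
Z = Add(-7, Mul(I, Pow(23, Rational(1, 2)))) (Z = Add(Pow(Add(33, -56), Rational(1, 2)), Mul(-1, 7)) = Add(Pow(-23, Rational(1, 2)), -7) = Add(Mul(I, Pow(23, Rational(1, 2))), -7) = Add(-7, Mul(I, Pow(23, Rational(1, 2)))) ≈ Add(-7.0000, Mul(4.7958, I)))
Pow(Z, -1) = Pow(Add(-7, Mul(I, Pow(23, Rational(1, 2)))), -1)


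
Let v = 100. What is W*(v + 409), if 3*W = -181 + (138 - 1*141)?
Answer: -93656/3 ≈ -31219.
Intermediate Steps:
W = -184/3 (W = (-181 + (138 - 1*141))/3 = (-181 + (138 - 141))/3 = (-181 - 3)/3 = (⅓)*(-184) = -184/3 ≈ -61.333)
W*(v + 409) = -184*(100 + 409)/3 = -184/3*509 = -93656/3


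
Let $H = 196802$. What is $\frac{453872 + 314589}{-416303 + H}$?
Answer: $- \frac{768461}{219501} \approx -3.5009$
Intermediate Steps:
$\frac{453872 + 314589}{-416303 + H} = \frac{453872 + 314589}{-416303 + 196802} = \frac{768461}{-219501} = 768461 \left(- \frac{1}{219501}\right) = - \frac{768461}{219501}$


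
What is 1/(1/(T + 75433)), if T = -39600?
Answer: 35833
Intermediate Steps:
1/(1/(T + 75433)) = 1/(1/(-39600 + 75433)) = 1/(1/35833) = 35833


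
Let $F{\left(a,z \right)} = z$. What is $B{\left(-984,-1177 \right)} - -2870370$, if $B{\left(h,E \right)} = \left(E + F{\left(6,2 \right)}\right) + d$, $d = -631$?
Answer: $2868564$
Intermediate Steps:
$B{\left(h,E \right)} = -629 + E$ ($B{\left(h,E \right)} = \left(E + 2\right) - 631 = \left(2 + E\right) - 631 = -629 + E$)
$B{\left(-984,-1177 \right)} - -2870370 = \left(-629 - 1177\right) - -2870370 = -1806 + 2870370 = 2868564$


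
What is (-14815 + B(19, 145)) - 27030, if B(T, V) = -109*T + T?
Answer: -43897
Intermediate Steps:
B(T, V) = -108*T
(-14815 + B(19, 145)) - 27030 = (-14815 - 108*19) - 27030 = (-14815 - 2052) - 27030 = -16867 - 27030 = -43897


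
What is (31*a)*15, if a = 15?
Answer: 6975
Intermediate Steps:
(31*a)*15 = (31*15)*15 = 465*15 = 6975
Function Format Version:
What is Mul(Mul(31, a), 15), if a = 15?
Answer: 6975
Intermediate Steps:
Mul(Mul(31, a), 15) = Mul(Mul(31, 15), 15) = Mul(465, 15) = 6975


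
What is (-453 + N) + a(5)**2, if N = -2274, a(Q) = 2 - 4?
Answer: -2723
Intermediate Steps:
a(Q) = -2
(-453 + N) + a(5)**2 = (-453 - 2274) + (-2)**2 = -2727 + 4 = -2723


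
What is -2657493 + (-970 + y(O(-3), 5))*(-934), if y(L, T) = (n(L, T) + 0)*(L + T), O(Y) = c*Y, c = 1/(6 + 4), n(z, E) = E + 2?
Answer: -8911208/5 ≈ -1.7822e+6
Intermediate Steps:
n(z, E) = 2 + E
c = ⅒ (c = 1/10 = ⅒ ≈ 0.10000)
O(Y) = Y/10
y(L, T) = (2 + T)*(L + T) (y(L, T) = ((2 + T) + 0)*(L + T) = (2 + T)*(L + T))
-2657493 + (-970 + y(O(-3), 5))*(-934) = -2657493 + (-970 + (2 + 5)*((⅒)*(-3) + 5))*(-934) = -2657493 + (-970 + 7*(-3/10 + 5))*(-934) = -2657493 + (-970 + 7*(47/10))*(-934) = -2657493 + (-970 + 329/10)*(-934) = -2657493 - 9371/10*(-934) = -2657493 + 4376257/5 = -8911208/5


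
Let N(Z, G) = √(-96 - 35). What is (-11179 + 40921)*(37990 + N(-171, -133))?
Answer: 1129898580 + 29742*I*√131 ≈ 1.1299e+9 + 3.4041e+5*I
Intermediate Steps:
N(Z, G) = I*√131 (N(Z, G) = √(-131) = I*√131)
(-11179 + 40921)*(37990 + N(-171, -133)) = (-11179 + 40921)*(37990 + I*√131) = 29742*(37990 + I*√131) = 1129898580 + 29742*I*√131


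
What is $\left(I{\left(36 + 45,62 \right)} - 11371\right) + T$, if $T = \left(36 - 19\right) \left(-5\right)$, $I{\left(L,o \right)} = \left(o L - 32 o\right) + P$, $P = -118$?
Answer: $-8536$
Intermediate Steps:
$I{\left(L,o \right)} = -118 - 32 o + L o$ ($I{\left(L,o \right)} = \left(o L - 32 o\right) - 118 = \left(L o - 32 o\right) - 118 = \left(- 32 o + L o\right) - 118 = -118 - 32 o + L o$)
$T = -85$ ($T = 17 \left(-5\right) = -85$)
$\left(I{\left(36 + 45,62 \right)} - 11371\right) + T = \left(\left(-118 - 1984 + \left(36 + 45\right) 62\right) - 11371\right) - 85 = \left(\left(-118 - 1984 + 81 \cdot 62\right) - 11371\right) - 85 = \left(\left(-118 - 1984 + 5022\right) - 11371\right) - 85 = \left(2920 - 11371\right) - 85 = -8451 - 85 = -8536$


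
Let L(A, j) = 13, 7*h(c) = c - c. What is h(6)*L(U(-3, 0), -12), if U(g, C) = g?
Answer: 0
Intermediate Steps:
h(c) = 0 (h(c) = (c - c)/7 = (⅐)*0 = 0)
h(6)*L(U(-3, 0), -12) = 0*13 = 0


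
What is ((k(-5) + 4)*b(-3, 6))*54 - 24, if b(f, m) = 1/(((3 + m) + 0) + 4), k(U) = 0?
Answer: -96/13 ≈ -7.3846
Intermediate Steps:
b(f, m) = 1/(7 + m) (b(f, m) = 1/((3 + m) + 4) = 1/(7 + m))
((k(-5) + 4)*b(-3, 6))*54 - 24 = ((0 + 4)/(7 + 6))*54 - 24 = (4/13)*54 - 24 = 216/13 - 24 = -96/13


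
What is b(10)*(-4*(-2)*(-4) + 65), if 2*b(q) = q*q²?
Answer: 16500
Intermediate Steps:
b(q) = q³/2 (b(q) = (q*q²)/2 = q³/2)
b(10)*(-4*(-2)*(-4) + 65) = ((½)*10³)*(-4*(-2)*(-4) + 65) = ((½)*1000)*(8*(-4) + 65) = 500*(-32 + 65) = 500*33 = 16500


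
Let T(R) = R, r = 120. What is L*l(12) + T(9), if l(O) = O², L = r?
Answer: 17289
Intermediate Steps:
L = 120
L*l(12) + T(9) = 120*12² + 9 = 120*144 + 9 = 17280 + 9 = 17289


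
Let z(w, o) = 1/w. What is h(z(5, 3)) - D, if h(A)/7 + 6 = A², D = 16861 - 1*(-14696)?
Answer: -789968/25 ≈ -31599.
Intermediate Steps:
D = 31557 (D = 16861 + 14696 = 31557)
h(A) = -42 + 7*A²
h(z(5, 3)) - D = (-42 + 7*(1/5)²) - 1*31557 = (-42 + 7*(⅕)²) - 31557 = (-42 + 7*(1/25)) - 31557 = (-42 + 7/25) - 31557 = -1043/25 - 31557 = -789968/25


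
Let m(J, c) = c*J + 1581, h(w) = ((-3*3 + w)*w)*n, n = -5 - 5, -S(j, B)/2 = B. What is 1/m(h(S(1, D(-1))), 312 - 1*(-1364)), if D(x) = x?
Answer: 1/236221 ≈ 4.2333e-6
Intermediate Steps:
S(j, B) = -2*B
n = -10
h(w) = -10*w*(-9 + w) (h(w) = ((-3*3 + w)*w)*(-10) = ((-9 + w)*w)*(-10) = (w*(-9 + w))*(-10) = -10*w*(-9 + w))
m(J, c) = 1581 + J*c (m(J, c) = J*c + 1581 = 1581 + J*c)
1/m(h(S(1, D(-1))), 312 - 1*(-1364)) = 1/(1581 + (10*(-2*(-1))*(9 - (-2)*(-1)))*(312 - 1*(-1364))) = 1/(1581 + (10*2*(9 - 1*2))*(312 + 1364)) = 1/(1581 + (10*2*(9 - 2))*1676) = 1/(1581 + (10*2*7)*1676) = 1/(1581 + 140*1676) = 1/(1581 + 234640) = 1/236221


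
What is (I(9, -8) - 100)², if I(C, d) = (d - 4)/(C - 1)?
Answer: 41209/4 ≈ 10302.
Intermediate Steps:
I(C, d) = (-4 + d)/(-1 + C)
(I(9, -8) - 100)² = ((-4 - 8)/(-1 + 9) - 100)² = (-12/8 - 100)² = ((⅛)*(-12) - 100)² = (-3/2 - 100)² = (-203/2)² = 41209/4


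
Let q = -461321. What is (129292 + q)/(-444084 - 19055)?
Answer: 332029/463139 ≈ 0.71691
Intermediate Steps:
(129292 + q)/(-444084 - 19055) = (129292 - 461321)/(-444084 - 19055) = -332029/(-463139) = -332029*(-1/463139) = 332029/463139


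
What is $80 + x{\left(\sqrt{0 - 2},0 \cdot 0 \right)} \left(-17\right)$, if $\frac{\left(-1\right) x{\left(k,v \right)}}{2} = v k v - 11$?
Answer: $-294$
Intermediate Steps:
$x{\left(k,v \right)} = 22 - 2 k v^{2}$ ($x{\left(k,v \right)} = - 2 \left(v k v - 11\right) = - 2 \left(k v v - 11\right) = - 2 \left(k v^{2} - 11\right) = - 2 \left(-11 + k v^{2}\right) = 22 - 2 k v^{2}$)
$80 + x{\left(\sqrt{0 - 2},0 \cdot 0 \right)} \left(-17\right) = 80 + \left(22 - 2 \sqrt{0 - 2} \left(0 \cdot 0\right)^{2}\right) \left(-17\right) = 80 + \left(22 - 2 \sqrt{-2} \cdot 0^{2}\right) \left(-17\right) = 80 + \left(22 - 2 i \sqrt{2} \cdot 0\right) \left(-17\right) = 80 + \left(22 + 0\right) \left(-17\right) = 80 + 22 \left(-17\right) = 80 - 374 = -294$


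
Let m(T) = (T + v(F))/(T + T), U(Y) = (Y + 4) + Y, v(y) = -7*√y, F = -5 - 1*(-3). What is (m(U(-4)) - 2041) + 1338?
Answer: -1405/2 + 7*I*√2/8 ≈ -702.5 + 1.2374*I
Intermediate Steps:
F = -2 (F = -5 + 3 = -2)
U(Y) = 4 + 2*Y (U(Y) = (4 + Y) + Y = 4 + 2*Y)
m(T) = (T - 7*I*√2)/(2*T) (m(T) = (T - 7*I*√2)/(T + T) = (T - 7*I*√2)/((2*T)) = (T - 7*I*√2)*(1/(2*T)) = (T - 7*I*√2)/(2*T))
(m(U(-4)) - 2041) + 1338 = (((4 + 2*(-4)) - 7*I*√2)/(2*(4 + 2*(-4))) - 2041) + 1338 = (((4 - 8) - 7*I*√2)/(2*(4 - 8)) - 2041) + 1338 = ((½)*(-4 - 7*I*√2)/(-4) - 2041) + 1338 = ((½)*(-¼)*(-4 - 7*I*√2) - 2041) + 1338 = ((½ + 7*I*√2/8) - 2041) + 1338 = (-4081/2 + 7*I*√2/8) + 1338 = -1405/2 + 7*I*√2/8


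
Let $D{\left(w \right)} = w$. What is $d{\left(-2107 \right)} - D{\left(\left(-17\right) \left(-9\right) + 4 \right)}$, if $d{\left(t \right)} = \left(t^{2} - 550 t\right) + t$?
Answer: $5596035$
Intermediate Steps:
$d{\left(t \right)} = t^{2} - 549 t$
$d{\left(-2107 \right)} - D{\left(\left(-17\right) \left(-9\right) + 4 \right)} = - 2107 \left(-549 - 2107\right) - \left(\left(-17\right) \left(-9\right) + 4\right) = \left(-2107\right) \left(-2656\right) - \left(153 + 4\right) = 5596192 - 157 = 5596035$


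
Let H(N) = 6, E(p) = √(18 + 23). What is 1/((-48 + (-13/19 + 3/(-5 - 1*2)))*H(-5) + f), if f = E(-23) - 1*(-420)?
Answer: 2216844/277096975 - 17689*√41/277096975 ≈ 0.0075915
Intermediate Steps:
E(p) = √41
f = 420 + √41 (f = √41 - 1*(-420) = √41 + 420 = 420 + √41 ≈ 426.40)
1/((-48 + (-13/19 + 3/(-5 - 1*2)))*H(-5) + f) = 1/((-48 + (-13/19 + 3/(-5 - 1*2)))*6 + (420 + √41)) = 1/((-48 + (-13*1/19 + 3/(-5 - 2)))*6 + (420 + √41)) = 1/((-48 + (-13/19 + 3/(-7)))*6 + (420 + √41)) = 1/((-48 + (-13/19 + 3*(-⅐)))*6 + (420 + √41)) = 1/((-48 + (-13/19 - 3/7))*6 + (420 + √41)) = 1/((-48 - 148/133)*6 + (420 + √41)) = 1/(-6532/133*6 + (420 + √41)) = 1/(-39192/133 + (420 + √41)) = 1/(16668/133 + √41)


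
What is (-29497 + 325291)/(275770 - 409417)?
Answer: -98598/44549 ≈ -2.2132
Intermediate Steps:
(-29497 + 325291)/(275770 - 409417) = 295794/(-133647) = 295794*(-1/133647) = -98598/44549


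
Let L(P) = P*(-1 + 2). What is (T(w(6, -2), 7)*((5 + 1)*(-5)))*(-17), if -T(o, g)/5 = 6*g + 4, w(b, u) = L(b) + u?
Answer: -117300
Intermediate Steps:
L(P) = P (L(P) = P*1 = P)
w(b, u) = b + u
T(o, g) = -20 - 30*g (T(o, g) = -5*(6*g + 4) = -5*(4 + 6*g) = -20 - 30*g)
(T(w(6, -2), 7)*((5 + 1)*(-5)))*(-17) = ((-20 - 30*7)*((5 + 1)*(-5)))*(-17) = ((-20 - 210)*(6*(-5)))*(-17) = -230*(-30)*(-17) = 6900*(-17) = -117300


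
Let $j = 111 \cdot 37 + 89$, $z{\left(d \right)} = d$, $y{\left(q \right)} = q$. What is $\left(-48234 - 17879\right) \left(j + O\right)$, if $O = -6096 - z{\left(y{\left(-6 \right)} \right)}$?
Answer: $125218022$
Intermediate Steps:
$j = 4196$ ($j = 4107 + 89 = 4196$)
$O = -6090$ ($O = -6096 - -6 = -6096 + 6 = -6090$)
$\left(-48234 - 17879\right) \left(j + O\right) = \left(-48234 - 17879\right) \left(4196 - 6090\right) = \left(-66113\right) \left(-1894\right) = 125218022$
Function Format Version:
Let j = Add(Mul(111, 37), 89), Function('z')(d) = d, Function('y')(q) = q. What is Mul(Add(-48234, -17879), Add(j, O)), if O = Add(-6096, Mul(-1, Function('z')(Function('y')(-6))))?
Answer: 125218022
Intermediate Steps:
j = 4196 (j = Add(4107, 89) = 4196)
O = -6090 (O = Add(-6096, Mul(-1, -6)) = Add(-6096, 6) = -6090)
Mul(Add(-48234, -17879), Add(j, O)) = Mul(Add(-48234, -17879), Add(4196, -6090)) = Mul(-66113, -1894) = 125218022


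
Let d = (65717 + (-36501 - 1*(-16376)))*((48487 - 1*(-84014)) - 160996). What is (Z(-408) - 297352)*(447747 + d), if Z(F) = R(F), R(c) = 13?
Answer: 386153057064327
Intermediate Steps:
Z(F) = 13
d = -1299144040 (d = (65717 + (-36501 + 16376))*((48487 + 84014) - 160996) = (65717 - 20125)*(132501 - 160996) = 45592*(-28495) = -1299144040)
(Z(-408) - 297352)*(447747 + d) = (13 - 297352)*(447747 - 1299144040) = -297339*(-1298696293) = 386153057064327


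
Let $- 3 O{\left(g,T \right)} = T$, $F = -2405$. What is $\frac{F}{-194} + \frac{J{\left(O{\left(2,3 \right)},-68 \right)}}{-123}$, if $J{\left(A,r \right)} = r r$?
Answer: $- \frac{601241}{23862} \approx -25.197$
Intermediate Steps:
$O{\left(g,T \right)} = - \frac{T}{3}$
$J{\left(A,r \right)} = r^{2}$
$\frac{F}{-194} + \frac{J{\left(O{\left(2,3 \right)},-68 \right)}}{-123} = - \frac{2405}{-194} + \frac{\left(-68\right)^{2}}{-123} = \left(-2405\right) \left(- \frac{1}{194}\right) + 4624 \left(- \frac{1}{123}\right) = \frac{2405}{194} - \frac{4624}{123} = - \frac{601241}{23862}$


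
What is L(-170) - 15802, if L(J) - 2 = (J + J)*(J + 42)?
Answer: 27720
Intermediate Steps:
L(J) = 2 + 2*J*(42 + J) (L(J) = 2 + (J + J)*(J + 42) = 2 + (2*J)*(42 + J) = 2 + 2*J*(42 + J))
L(-170) - 15802 = (2 + 2*(-170)**2 + 84*(-170)) - 15802 = (2 + 2*28900 - 14280) - 15802 = (2 + 57800 - 14280) - 15802 = 43522 - 15802 = 27720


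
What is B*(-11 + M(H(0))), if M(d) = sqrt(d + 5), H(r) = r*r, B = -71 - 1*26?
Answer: 1067 - 97*sqrt(5) ≈ 850.10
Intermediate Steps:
B = -97 (B = -71 - 26 = -97)
H(r) = r**2
M(d) = sqrt(5 + d)
B*(-11 + M(H(0))) = -97*(-11 + sqrt(5 + 0**2)) = -97*(-11 + sqrt(5 + 0)) = -97*(-11 + sqrt(5)) = 1067 - 97*sqrt(5)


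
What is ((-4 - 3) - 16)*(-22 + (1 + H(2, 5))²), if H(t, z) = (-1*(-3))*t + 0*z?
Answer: -621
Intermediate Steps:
H(t, z) = 3*t (H(t, z) = 3*t + 0 = 3*t)
((-4 - 3) - 16)*(-22 + (1 + H(2, 5))²) = ((-4 - 3) - 16)*(-22 + (1 + 3*2)²) = (-7 - 16)*(-22 + (1 + 6)²) = -23*(-22 + 7²) = -23*(-22 + 49) = -23*27 = -621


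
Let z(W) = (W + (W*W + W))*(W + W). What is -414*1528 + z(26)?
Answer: -594736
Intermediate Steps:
z(W) = 2*W*(W**2 + 2*W) (z(W) = (W + (W**2 + W))*(2*W) = (W + (W + W**2))*(2*W) = (W**2 + 2*W)*(2*W) = 2*W*(W**2 + 2*W))
-414*1528 + z(26) = -414*1528 + 2*26**2*(2 + 26) = -632592 + 2*676*28 = -632592 + 37856 = -594736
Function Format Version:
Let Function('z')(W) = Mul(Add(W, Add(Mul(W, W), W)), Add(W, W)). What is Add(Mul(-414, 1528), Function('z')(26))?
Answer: -594736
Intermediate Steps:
Function('z')(W) = Mul(2, W, Add(Pow(W, 2), Mul(2, W))) (Function('z')(W) = Mul(Add(W, Add(Pow(W, 2), W)), Mul(2, W)) = Mul(Add(W, Add(W, Pow(W, 2))), Mul(2, W)) = Mul(Add(Pow(W, 2), Mul(2, W)), Mul(2, W)) = Mul(2, W, Add(Pow(W, 2), Mul(2, W))))
Add(Mul(-414, 1528), Function('z')(26)) = Add(Mul(-414, 1528), Mul(2, Pow(26, 2), Add(2, 26))) = Add(-632592, Mul(2, 676, 28)) = Add(-632592, 37856) = -594736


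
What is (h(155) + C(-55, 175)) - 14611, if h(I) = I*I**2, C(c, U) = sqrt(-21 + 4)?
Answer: 3709264 + I*sqrt(17) ≈ 3.7093e+6 + 4.1231*I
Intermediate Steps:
C(c, U) = I*sqrt(17) (C(c, U) = sqrt(-17) = I*sqrt(17))
h(I) = I**3
(h(155) + C(-55, 175)) - 14611 = (155**3 + I*sqrt(17)) - 14611 = (3723875 + I*sqrt(17)) - 14611 = 3709264 + I*sqrt(17)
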